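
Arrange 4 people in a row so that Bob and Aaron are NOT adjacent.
Total - adjacent = 4! - (4-1)!×2 = 24 - 12 = 12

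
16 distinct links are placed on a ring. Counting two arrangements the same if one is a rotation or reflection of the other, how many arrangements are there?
(16-1)!/2 = 1307674368000/2 = 653837184000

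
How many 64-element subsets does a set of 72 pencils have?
C(72,64) = 72!/(64!×8!) = 11969016345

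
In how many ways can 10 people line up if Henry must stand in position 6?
Fix one position: (10-1)! = 362880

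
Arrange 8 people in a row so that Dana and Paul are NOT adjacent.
Total - adjacent = 8! - (8-1)!×2 = 40320 - 10080 = 30240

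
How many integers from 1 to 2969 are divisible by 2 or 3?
⌊2969/2⌋ + ⌊2969/3⌋ - ⌊2969/6⌋ = 1484 + 989 - 494 = 1979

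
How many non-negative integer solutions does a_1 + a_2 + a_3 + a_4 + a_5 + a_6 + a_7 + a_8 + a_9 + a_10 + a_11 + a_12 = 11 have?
C(11+12-1, 12-1) = C(22, 11) = 705432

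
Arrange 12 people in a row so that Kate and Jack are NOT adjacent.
Total - adjacent = 12! - (12-1)!×2 = 479001600 - 79833600 = 399168000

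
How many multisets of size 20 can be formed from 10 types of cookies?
C(20+10-1, 10-1) = C(29, 9) = 10015005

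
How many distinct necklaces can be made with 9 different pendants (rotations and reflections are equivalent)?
(9-1)!/2 = 40320/2 = 20160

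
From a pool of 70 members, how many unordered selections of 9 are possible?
C(70,9) = 70!/(9!×61!) = 65033528560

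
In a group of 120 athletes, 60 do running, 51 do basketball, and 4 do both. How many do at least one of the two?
|A∪B| = |A| + |B| - |A∩B| = 60 + 51 - 4 = 107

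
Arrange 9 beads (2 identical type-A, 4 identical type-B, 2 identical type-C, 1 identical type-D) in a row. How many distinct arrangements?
9! / (2! × 4! × 2! × 1!) = 3780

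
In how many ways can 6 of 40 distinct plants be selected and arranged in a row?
P(40,6) = 40!/(40-6)! = 2763633600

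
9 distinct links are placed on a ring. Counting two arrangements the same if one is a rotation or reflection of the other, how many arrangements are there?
(9-1)!/2 = 40320/2 = 20160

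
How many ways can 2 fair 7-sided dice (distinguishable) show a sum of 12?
Coefficient of x^12 in (x + x² + ... + x^7)^2. By inclusion-exclusion on dice exceeding 7: Σ_j (-1)^j C(2,j)·C(12-1-7j, 1) = C(2,0)·C(11,1) - C(2,1)·C(4,1) = 1·11 - 2·4 = 3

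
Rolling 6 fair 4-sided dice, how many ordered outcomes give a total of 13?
Coefficient of x^13 in (x + x² + ... + x^4)^6. By inclusion-exclusion on dice exceeding 4: Σ_j (-1)^j C(6,j)·C(13-1-4j, 5) = C(6,0)·C(12,5) - C(6,1)·C(8,5) = 1·792 - 6·56 = 456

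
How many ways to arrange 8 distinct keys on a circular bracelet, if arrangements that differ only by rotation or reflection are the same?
(8-1)!/2 = 5040/2 = 2520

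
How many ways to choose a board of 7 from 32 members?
C(32,7) = 32!/(7!×25!) = 3365856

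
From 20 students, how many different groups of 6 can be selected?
C(20,6) = 20!/(6!×14!) = 38760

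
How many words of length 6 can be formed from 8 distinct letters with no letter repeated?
P(8,6) = 8!/(8-6)! = 20160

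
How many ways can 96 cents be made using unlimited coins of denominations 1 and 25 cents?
Coefficient of x^96 in 1/(1-x^1) · 1/(1-x^25). Use j coins of 25 for j = 0..⌊96/25⌋ = 3, the rest in 1s: 3 + 1 = 4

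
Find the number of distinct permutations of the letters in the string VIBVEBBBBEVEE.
13! / (1! × 3! × 5! × 4!) = 360360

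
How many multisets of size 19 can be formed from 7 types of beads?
C(19+7-1, 7-1) = C(25, 6) = 177100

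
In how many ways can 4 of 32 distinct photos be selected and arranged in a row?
P(32,4) = 32!/(32-4)! = 863040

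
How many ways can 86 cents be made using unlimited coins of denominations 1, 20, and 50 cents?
Coefficient of x^86 in 1/(1-x^1) · 1/(1-x^20) · 1/(1-x^50). Case on j = number of 50-cent coins (j = 0..1); remainder r = 86 - 50j is made from {1,20} in ⌊r/20⌋+1 ways. r = 86, 36 → 5 + 2 = 7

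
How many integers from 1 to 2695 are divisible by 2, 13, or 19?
⌊2695/2⌋+⌊2695/13⌋+⌊2695/19⌋ - ⌊2695/26⌋-⌊2695/38⌋-⌊2695/247⌋ + ⌊2695/494⌋ = 1347+207+141 - 103-70-10 + 5 = 1517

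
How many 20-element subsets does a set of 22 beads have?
C(22,20) = 22!/(20!×2!) = 231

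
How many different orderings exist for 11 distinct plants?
11! = 39916800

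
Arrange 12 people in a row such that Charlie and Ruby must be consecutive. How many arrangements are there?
Treat the 2 as one block: (12-2+1)! × 2! = 39916800 × 2 = 79833600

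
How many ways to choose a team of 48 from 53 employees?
C(53,48) = 53!/(48!×5!) = 2869685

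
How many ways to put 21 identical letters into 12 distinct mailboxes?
C(21+12-1, 12-1) = C(32, 11) = 129024480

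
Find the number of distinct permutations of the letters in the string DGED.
4! / (1! × 1! × 2!) = 12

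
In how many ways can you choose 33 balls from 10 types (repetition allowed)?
C(33+10-1, 10-1) = C(42, 9) = 445891810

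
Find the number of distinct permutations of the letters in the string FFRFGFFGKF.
10! / (6! × 1! × 2! × 1!) = 2520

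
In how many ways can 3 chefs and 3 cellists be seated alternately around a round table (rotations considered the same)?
Fix one of the chefs: (3-1)! ways for the remaining chefs, × 3! ways for the cellists = 2 × 6 = 12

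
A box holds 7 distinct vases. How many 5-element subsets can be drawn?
C(7,5) = 7!/(5!×2!) = 21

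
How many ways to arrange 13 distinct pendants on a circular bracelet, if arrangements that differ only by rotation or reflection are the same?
(13-1)!/2 = 479001600/2 = 239500800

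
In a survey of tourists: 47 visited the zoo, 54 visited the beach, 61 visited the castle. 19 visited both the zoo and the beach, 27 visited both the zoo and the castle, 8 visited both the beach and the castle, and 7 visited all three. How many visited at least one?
|A∪B∪C| = 47+54+61-19-27-8+7 = 115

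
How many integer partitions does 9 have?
Pentagonal recurrence p(n) = p(n-1) + p(n-2) - p(n-5) - p(n-7) + p(n-12) + p(n-15) - ... gives p(0..8) = 1, 1, 2, 3, 5, 7, 11, 15, 22. p(9) = p(8) + p(7) - p(4) - p(2) = 22 + 15 - 5 - 2 = 30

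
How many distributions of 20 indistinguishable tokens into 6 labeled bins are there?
C(20+6-1, 6-1) = C(25, 5) = 53130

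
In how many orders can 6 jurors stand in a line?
6! = 720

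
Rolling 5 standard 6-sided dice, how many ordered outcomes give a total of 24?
Coefficient of x^24 in (x + x² + ... + x^6)^5. By inclusion-exclusion on dice exceeding 6: Σ_j (-1)^j C(5,j)·C(24-1-6j, 4) = C(5,0)·C(23,4) - C(5,1)·C(17,4) + C(5,2)·C(11,4) - C(5,3)·C(5,4) = 1·8855 - 5·2380 + 10·330 - 10·5 = 205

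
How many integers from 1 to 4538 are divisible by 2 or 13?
⌊4538/2⌋ + ⌊4538/13⌋ - ⌊4538/26⌋ = 2269 + 349 - 174 = 2444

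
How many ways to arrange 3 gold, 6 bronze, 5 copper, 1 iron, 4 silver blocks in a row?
19! / (3! × 6! × 5! × 1! × 4!) = 9777287520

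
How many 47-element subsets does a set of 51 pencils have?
C(51,47) = 51!/(47!×4!) = 249900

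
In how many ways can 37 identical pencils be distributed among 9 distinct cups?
C(37+9-1, 9-1) = C(45, 8) = 215553195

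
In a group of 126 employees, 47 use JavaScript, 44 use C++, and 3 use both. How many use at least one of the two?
|A∪B| = |A| + |B| - |A∩B| = 47 + 44 - 3 = 88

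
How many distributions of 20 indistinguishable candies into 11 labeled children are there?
C(20+11-1, 11-1) = C(30, 10) = 30045015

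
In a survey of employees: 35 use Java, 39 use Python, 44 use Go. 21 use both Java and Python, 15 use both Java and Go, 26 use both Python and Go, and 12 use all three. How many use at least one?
|A∪B∪C| = 35+39+44-21-15-26+12 = 68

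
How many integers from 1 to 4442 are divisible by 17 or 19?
⌊4442/17⌋ + ⌊4442/19⌋ - ⌊4442/323⌋ = 261 + 233 - 13 = 481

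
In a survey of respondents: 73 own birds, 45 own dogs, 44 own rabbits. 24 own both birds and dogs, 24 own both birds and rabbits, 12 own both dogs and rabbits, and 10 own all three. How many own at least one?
|A∪B∪C| = 73+45+44-24-24-12+10 = 112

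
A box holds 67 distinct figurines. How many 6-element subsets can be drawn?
C(67,6) = 67!/(6!×61!) = 99795696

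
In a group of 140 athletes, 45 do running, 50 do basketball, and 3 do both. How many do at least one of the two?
|A∪B| = |A| + |B| - |A∩B| = 45 + 50 - 3 = 92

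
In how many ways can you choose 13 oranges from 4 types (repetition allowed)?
C(13+4-1, 4-1) = C(16, 3) = 560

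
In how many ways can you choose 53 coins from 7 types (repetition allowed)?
C(53+7-1, 7-1) = C(59, 6) = 45057474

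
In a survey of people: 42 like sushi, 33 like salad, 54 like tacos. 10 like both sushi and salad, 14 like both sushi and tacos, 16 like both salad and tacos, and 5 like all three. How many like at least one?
|A∪B∪C| = 42+33+54-10-14-16+5 = 94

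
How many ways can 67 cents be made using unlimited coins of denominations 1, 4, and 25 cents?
Coefficient of x^67 in 1/(1-x^1) · 1/(1-x^4) · 1/(1-x^25). Case on j = number of 25-cent coins (j = 0..2); remainder r = 67 - 25j is made from {1,4} in ⌊r/4⌋+1 ways. r = 67, 42, 17 → 17 + 11 + 5 = 33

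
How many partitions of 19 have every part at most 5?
Let r_j(i) = number of partitions of i into parts ≤ j, for i = 0..19. r_1(i) = 1 for all i; r_j(i) = r_{j-1}(i) + r_j(i-j). Rows j = 2..5: ≤2: 1 1 2 2 3 3 4 4 5 5 6 6 7 7 8 8 9 9 10 10; ≤3: 1 1 2 3 4 5 7 8 10 12 14 16 19 21 24 27 30 33 37 40; ≤4: 1 1 2 3 5 6 9 11 15 18 23 27 34 39 47 54 64 72 84 94; ≤5: 1 1 2 3 5 7 10 13 18 23 30 37 47 57 70 84 101 119 141 164. r_5(19) = 164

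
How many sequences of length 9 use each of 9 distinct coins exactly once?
9! = 362880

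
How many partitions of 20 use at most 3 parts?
By conjugation, equals partitions of 20 into parts ≤ 3. Let r_j(i) = number of partitions of i into parts ≤ j, for i = 0..20. r_1(i) = 1 for all i; r_j(i) = r_{j-1}(i) + r_j(i-j). Rows j = 2..3: ≤2: 1 1 2 2 3 3 4 4 5 5 6 6 7 7 8 8 9 9 10 10 11; ≤3: 1 1 2 3 4 5 7 8 10 12 14 16 19 21 24 27 30 33 37 40 44. r_3(20) = 44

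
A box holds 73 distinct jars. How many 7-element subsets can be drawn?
C(73,7) = 73!/(7!×66!) = 1629348612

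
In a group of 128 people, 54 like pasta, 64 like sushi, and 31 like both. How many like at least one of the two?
|A∪B| = |A| + |B| - |A∩B| = 54 + 64 - 31 = 87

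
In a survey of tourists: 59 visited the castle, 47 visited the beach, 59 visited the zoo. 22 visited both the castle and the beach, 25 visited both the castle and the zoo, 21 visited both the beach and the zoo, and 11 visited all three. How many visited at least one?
|A∪B∪C| = 59+47+59-22-25-21+11 = 108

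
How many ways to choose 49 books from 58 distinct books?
C(58,49) = 58!/(49!×9!) = 10648873950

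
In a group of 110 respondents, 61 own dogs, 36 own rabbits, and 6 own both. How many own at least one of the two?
|A∪B| = |A| + |B| - |A∩B| = 61 + 36 - 6 = 91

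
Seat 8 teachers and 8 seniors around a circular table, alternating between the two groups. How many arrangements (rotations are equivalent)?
Fix one of the teachers: (8-1)! ways for the remaining teachers, × 8! ways for the seniors = 5040 × 40320 = 203212800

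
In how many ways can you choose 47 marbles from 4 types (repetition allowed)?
C(47+4-1, 4-1) = C(50, 3) = 19600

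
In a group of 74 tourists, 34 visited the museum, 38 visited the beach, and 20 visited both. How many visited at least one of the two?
|A∪B| = |A| + |B| - |A∩B| = 34 + 38 - 20 = 52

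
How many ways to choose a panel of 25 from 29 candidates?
C(29,25) = 29!/(25!×4!) = 23751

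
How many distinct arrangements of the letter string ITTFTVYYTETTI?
13! / (1! × 6! × 2! × 1! × 2! × 1!) = 2162160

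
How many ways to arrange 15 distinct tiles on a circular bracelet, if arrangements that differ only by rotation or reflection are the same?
(15-1)!/2 = 87178291200/2 = 43589145600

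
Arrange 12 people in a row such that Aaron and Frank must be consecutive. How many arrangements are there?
Treat the 2 as one block: (12-2+1)! × 2! = 39916800 × 2 = 79833600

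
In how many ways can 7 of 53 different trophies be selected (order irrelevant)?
C(53,7) = 53!/(7!×46!) = 154143080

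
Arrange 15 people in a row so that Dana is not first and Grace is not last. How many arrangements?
By inclusion-exclusion: 15! - 2×(15-1)! + (15-2)! = 1307674368000 - 174356582400 + 6227020800 = 1139544806400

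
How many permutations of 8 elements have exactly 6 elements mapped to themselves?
Choose the 6 fixed points C(8,6) = 28, derange the rest: !2 = Σ_{j=0}^{2} (-1)^j·2!/j! = 2 - 2 + 1 = 1. Product = 28 × 1 = 28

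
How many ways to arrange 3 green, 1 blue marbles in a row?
4! / (3! × 1!) = 4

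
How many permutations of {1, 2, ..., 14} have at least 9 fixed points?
Exactly j fixed points: C(14,j)·!(14-j); sum over j ≥ 9 (derangement numbers via !m = (m-1)·(!(m-1) + !(m-2)): !0..!5 = 1, 0, 1, 2, 9, 44). Σ_{j=9}^{14} C(14,j)·!(14-j) = C(14,9)·!5 + C(14,10)·!4 + C(14,11)·!3 + C(14,12)·!2 + C(14,13)·!1 + C(14,14)·!0 = 2002·44 + 1001·9 + 364·2 + 91·1 + 14·0 + 1·1 = 97917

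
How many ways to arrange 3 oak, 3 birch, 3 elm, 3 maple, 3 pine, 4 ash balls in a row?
19! / (3! × 3! × 3! × 3! × 3! × 4!) = 651819168000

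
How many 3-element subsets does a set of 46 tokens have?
C(46,3) = 46!/(3!×43!) = 15180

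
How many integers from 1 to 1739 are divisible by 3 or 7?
⌊1739/3⌋ + ⌊1739/7⌋ - ⌊1739/21⌋ = 579 + 248 - 82 = 745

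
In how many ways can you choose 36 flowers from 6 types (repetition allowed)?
C(36+6-1, 6-1) = C(41, 5) = 749398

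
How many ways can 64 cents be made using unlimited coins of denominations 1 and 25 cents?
Coefficient of x^64 in 1/(1-x^1) · 1/(1-x^25). Use j coins of 25 for j = 0..⌊64/25⌋ = 2, the rest in 1s: 2 + 1 = 3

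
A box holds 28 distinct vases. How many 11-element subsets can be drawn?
C(28,11) = 28!/(11!×17!) = 21474180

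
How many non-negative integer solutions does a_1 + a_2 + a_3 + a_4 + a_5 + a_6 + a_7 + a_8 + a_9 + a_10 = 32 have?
C(32+10-1, 10-1) = C(41, 9) = 350343565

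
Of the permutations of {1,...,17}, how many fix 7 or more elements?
Exactly j fixed points: C(17,j)·!(17-j); sum over j ≥ 7 (derangement numbers via !m = (m-1)·(!(m-1) + !(m-2)): !0..!10 = 1, 0, 1, 2, 9, 44, 265, 1854, 14833, 133496, 1334961). Σ_{j=7}^{17} C(17,j)·!(17-j) = C(17,7)·!10 + C(17,8)·!9 + C(17,9)·!8 + C(17,10)·!7 + C(17,11)·!6 + C(17,12)·!5 + C(17,13)·!4 + C(17,14)·!3 + C(17,15)·!2 + C(17,16)·!1 + C(17,17)·!0 = 19448·1334961 + 24310·133496 + 24310·14833 + 19448·1854 + 12376·265 + 6188·44 + 2380·9 + 680·2 + 136·1 + 17·0 + 1·1 = 29607830939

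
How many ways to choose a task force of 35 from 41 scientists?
C(41,35) = 41!/(35!×6!) = 4496388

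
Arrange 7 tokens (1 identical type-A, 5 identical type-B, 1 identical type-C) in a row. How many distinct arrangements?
7! / (1! × 5! × 1!) = 42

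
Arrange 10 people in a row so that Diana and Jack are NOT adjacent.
Total - adjacent = 10! - (10-1)!×2 = 3628800 - 725760 = 2903040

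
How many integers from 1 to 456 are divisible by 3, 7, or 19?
⌊456/3⌋+⌊456/7⌋+⌊456/19⌋ - ⌊456/21⌋-⌊456/57⌋-⌊456/133⌋ + ⌊456/399⌋ = 152+65+24 - 21-8-3 + 1 = 210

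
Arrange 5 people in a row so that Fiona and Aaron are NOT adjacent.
Total - adjacent = 5! - (5-1)!×2 = 120 - 48 = 72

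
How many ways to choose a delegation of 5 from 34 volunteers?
C(34,5) = 34!/(5!×29!) = 278256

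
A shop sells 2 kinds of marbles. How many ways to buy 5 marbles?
C(5+2-1, 2-1) = C(6, 1) = 6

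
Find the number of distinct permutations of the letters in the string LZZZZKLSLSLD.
12! / (2! × 1! × 4! × 4! × 1!) = 415800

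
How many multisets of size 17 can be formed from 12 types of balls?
C(17+12-1, 12-1) = C(28, 11) = 21474180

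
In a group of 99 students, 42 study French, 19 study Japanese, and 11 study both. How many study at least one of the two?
|A∪B| = |A| + |B| - |A∩B| = 42 + 19 - 11 = 50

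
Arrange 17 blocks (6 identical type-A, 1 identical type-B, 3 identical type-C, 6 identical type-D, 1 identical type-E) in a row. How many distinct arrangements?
17! / (6! × 1! × 3! × 6! × 1!) = 114354240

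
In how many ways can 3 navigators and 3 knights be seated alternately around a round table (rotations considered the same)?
Fix one of the navigators: (3-1)! ways for the remaining navigators, × 3! ways for the knights = 2 × 6 = 12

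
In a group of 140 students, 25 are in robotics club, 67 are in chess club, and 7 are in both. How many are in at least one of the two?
|A∪B| = |A| + |B| - |A∩B| = 25 + 67 - 7 = 85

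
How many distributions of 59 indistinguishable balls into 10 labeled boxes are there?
C(59+10-1, 10-1) = C(68, 9) = 49280065120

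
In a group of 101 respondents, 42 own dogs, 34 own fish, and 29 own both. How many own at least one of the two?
|A∪B| = |A| + |B| - |A∩B| = 42 + 34 - 29 = 47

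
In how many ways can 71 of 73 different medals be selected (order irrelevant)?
C(73,71) = 73!/(71!×2!) = 2628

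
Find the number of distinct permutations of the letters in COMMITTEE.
9! / (1! × 1! × 2! × 1! × 2! × 2!) = 45360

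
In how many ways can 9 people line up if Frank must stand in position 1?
Fix one position: (9-1)! = 40320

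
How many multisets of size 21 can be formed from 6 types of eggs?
C(21+6-1, 6-1) = C(26, 5) = 65780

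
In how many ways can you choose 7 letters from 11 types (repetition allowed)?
C(7+11-1, 11-1) = C(17, 10) = 19448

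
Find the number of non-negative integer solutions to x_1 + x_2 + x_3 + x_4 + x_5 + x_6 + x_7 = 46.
C(46+7-1, 7-1) = C(52, 6) = 20358520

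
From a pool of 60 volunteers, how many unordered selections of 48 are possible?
C(60,48) = 60!/(48!×12!) = 1399358844975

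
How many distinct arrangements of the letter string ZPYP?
4! / (1! × 1! × 2!) = 12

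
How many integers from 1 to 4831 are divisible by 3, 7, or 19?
⌊4831/3⌋+⌊4831/7⌋+⌊4831/19⌋ - ⌊4831/21⌋-⌊4831/57⌋-⌊4831/133⌋ + ⌊4831/399⌋ = 1610+690+254 - 230-84-36 + 12 = 2216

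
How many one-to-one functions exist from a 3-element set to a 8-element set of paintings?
P(8,3) = 8!/(8-3)! = 336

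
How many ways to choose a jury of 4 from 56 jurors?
C(56,4) = 56!/(4!×52!) = 367290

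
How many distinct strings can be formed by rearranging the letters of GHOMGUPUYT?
10! / (1! × 1! × 1! × 2! × 1! × 2! × 1! × 1!) = 907200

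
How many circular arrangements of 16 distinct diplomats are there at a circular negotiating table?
Circular: fix one position, arrange the rest. (16-1)! = 1307674368000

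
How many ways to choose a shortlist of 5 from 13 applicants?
C(13,5) = 13!/(5!×8!) = 1287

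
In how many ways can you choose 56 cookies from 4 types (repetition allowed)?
C(56+4-1, 4-1) = C(59, 3) = 32509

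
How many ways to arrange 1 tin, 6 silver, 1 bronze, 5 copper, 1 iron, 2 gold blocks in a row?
16! / (1! × 6! × 1! × 5! × 1! × 2!) = 121080960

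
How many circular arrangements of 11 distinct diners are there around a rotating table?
Circular: fix one position, arrange the rest. (11-1)! = 3628800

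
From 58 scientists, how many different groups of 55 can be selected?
C(58,55) = 58!/(55!×3!) = 30856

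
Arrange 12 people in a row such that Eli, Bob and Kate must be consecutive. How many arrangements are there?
Treat the 3 as one block: (12-3+1)! × 3! = 3628800 × 6 = 21772800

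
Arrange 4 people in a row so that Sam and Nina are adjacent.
Treat as block: (4-1)! × 2! = 6 × 2 = 12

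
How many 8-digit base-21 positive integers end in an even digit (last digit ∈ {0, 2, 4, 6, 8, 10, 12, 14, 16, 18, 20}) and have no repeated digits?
Last∈{0,2,4,6,8,10,12,14,16,18,20}. Last=0: 390700800. Last nonzero: 10×19×P(19,6) = 3711657600. Total = 4102358400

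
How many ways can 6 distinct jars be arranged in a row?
6! = 720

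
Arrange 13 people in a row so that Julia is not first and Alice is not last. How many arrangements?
By inclusion-exclusion: 13! - 2×(13-1)! + (13-2)! = 6227020800 - 958003200 + 39916800 = 5308934400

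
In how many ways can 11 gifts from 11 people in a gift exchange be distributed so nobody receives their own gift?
!11 = Σ_{j=0}^{11} (-1)^j·11!/j! = 39916800 - 39916800 + 19958400 - 6652800 + 1663200 - 332640 + 55440 - 7920 + 990 - 110 + 11 - 1 = 14684570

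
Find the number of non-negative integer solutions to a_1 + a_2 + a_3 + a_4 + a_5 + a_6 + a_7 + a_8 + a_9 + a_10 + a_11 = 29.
C(29+11-1, 11-1) = C(39, 10) = 635745396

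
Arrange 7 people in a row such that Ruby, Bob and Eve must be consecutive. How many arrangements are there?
Treat the 3 as one block: (7-3+1)! × 3! = 120 × 6 = 720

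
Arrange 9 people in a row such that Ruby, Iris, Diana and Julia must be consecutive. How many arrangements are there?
Treat the 4 as one block: (9-4+1)! × 4! = 720 × 24 = 17280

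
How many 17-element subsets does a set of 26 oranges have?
C(26,17) = 26!/(17!×9!) = 3124550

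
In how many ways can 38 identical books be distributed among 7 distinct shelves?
C(38+7-1, 7-1) = C(44, 6) = 7059052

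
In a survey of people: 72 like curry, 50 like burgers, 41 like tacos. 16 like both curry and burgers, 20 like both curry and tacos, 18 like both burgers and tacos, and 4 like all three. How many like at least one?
|A∪B∪C| = 72+50+41-16-20-18+4 = 113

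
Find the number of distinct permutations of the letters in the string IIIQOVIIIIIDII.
14! / (1! × 1! × 10! × 1! × 1!) = 24024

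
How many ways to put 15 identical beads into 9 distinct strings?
C(15+9-1, 9-1) = C(23, 8) = 490314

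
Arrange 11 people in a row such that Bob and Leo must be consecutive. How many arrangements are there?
Treat the 2 as one block: (11-2+1)! × 2! = 3628800 × 2 = 7257600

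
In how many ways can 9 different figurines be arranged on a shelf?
9! = 362880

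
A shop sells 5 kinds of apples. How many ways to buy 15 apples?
C(15+5-1, 5-1) = C(19, 4) = 3876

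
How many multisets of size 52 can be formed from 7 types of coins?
C(52+7-1, 7-1) = C(58, 6) = 40475358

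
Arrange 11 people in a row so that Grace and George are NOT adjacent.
Total - adjacent = 11! - (11-1)!×2 = 39916800 - 7257600 = 32659200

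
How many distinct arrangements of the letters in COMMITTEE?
9! / (1! × 1! × 2! × 1! × 2! × 2!) = 45360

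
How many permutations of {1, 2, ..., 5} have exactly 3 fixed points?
Choose the 3 fixed points C(5,3) = 10, derange the rest: !2 = Σ_{j=0}^{2} (-1)^j·2!/j! = 2 - 2 + 1 = 1. Product = 10 × 1 = 10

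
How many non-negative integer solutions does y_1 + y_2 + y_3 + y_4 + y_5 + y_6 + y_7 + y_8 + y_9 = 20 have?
C(20+9-1, 9-1) = C(28, 8) = 3108105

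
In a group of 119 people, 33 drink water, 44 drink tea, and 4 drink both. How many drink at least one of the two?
|A∪B| = |A| + |B| - |A∩B| = 33 + 44 - 4 = 73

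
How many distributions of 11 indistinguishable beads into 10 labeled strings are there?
C(11+10-1, 10-1) = C(20, 9) = 167960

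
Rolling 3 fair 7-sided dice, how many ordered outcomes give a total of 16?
Coefficient of x^16 in (x + x² + ... + x^7)^3. By inclusion-exclusion on dice exceeding 7: Σ_j (-1)^j C(3,j)·C(16-1-7j, 2) = C(3,0)·C(15,2) - C(3,1)·C(8,2) = 1·105 - 3·28 = 21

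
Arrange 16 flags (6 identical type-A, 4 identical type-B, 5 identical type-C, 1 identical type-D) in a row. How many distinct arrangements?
16! / (6! × 4! × 5! × 1!) = 10090080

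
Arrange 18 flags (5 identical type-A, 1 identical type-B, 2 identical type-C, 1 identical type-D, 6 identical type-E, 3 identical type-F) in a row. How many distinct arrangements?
18! / (5! × 1! × 2! × 1! × 6! × 3!) = 6175128960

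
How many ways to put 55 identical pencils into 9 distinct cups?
C(55+9-1, 9-1) = C(63, 8) = 3872894697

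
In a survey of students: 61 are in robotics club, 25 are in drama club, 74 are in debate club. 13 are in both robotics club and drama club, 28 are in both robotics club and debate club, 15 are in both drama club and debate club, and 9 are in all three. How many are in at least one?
|A∪B∪C| = 61+25+74-13-28-15+9 = 113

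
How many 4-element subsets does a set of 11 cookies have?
C(11,4) = 11!/(4!×7!) = 330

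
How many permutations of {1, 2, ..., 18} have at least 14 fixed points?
Exactly j fixed points: C(18,j)·!(18-j); sum over j ≥ 14 (derangement numbers via !m = (m-1)·(!(m-1) + !(m-2)): !0..!4 = 1, 0, 1, 2, 9). Σ_{j=14}^{18} C(18,j)·!(18-j) = C(18,14)·!4 + C(18,15)·!3 + C(18,16)·!2 + C(18,17)·!1 + C(18,18)·!0 = 3060·9 + 816·2 + 153·1 + 18·0 + 1·1 = 29326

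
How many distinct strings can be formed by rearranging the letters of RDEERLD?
7! / (2! × 2! × 2! × 1!) = 630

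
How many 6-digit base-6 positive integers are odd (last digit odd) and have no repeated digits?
Last∈{1,3,5}. Last=0: 0. Last nonzero: 3×4×P(4,4) = 288. Total = 288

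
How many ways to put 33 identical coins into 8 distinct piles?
C(33+8-1, 8-1) = C(40, 7) = 18643560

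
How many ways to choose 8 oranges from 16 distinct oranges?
C(16,8) = 16!/(8!×8!) = 12870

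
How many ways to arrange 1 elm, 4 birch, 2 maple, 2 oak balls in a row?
9! / (1! × 4! × 2! × 2!) = 3780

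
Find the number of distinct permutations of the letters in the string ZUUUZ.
5! / (3! × 2!) = 10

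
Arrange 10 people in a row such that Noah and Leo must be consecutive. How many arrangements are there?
Treat the 2 as one block: (10-2+1)! × 2! = 362880 × 2 = 725760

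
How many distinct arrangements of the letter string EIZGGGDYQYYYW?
13! / (1! × 1! × 3! × 1! × 1! × 4! × 1! × 1!) = 43243200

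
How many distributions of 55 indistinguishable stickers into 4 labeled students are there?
C(55+4-1, 4-1) = C(58, 3) = 30856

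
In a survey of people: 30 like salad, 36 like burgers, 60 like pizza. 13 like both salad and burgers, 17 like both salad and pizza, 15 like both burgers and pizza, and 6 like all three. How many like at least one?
|A∪B∪C| = 30+36+60-13-17-15+6 = 87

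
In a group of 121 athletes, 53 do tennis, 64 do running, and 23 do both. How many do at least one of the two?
|A∪B| = |A| + |B| - |A∩B| = 53 + 64 - 23 = 94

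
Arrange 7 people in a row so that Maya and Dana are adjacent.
Treat as block: (7-1)! × 2! = 720 × 2 = 1440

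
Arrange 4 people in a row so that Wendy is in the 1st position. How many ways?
Fix one position: (4-1)! = 6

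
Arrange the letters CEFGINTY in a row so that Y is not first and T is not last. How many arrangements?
By inclusion-exclusion: 8! - 2×(8-1)! + (8-2)! = 40320 - 10080 + 720 = 30960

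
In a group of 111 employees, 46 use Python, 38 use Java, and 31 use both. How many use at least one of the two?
|A∪B| = |A| + |B| - |A∩B| = 46 + 38 - 31 = 53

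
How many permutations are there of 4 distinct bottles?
4! = 24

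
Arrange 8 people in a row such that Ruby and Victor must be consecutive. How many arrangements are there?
Treat the 2 as one block: (8-2+1)! × 2! = 5040 × 2 = 10080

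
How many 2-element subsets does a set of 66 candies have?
C(66,2) = 66!/(2!×64!) = 2145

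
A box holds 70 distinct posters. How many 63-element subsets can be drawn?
C(70,63) = 70!/(63!×7!) = 1198774720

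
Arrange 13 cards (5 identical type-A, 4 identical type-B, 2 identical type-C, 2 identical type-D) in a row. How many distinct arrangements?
13! / (5! × 4! × 2! × 2!) = 540540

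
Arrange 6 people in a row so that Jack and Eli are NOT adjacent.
Total - adjacent = 6! - (6-1)!×2 = 720 - 240 = 480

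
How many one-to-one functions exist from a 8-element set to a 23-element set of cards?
P(23,8) = 23!/(23-8)! = 19769460480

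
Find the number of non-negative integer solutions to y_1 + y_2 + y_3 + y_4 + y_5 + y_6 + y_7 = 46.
C(46+7-1, 7-1) = C(52, 6) = 20358520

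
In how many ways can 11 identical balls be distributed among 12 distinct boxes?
C(11+12-1, 12-1) = C(22, 11) = 705432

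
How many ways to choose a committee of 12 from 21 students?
C(21,12) = 21!/(12!×9!) = 293930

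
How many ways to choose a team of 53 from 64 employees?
C(64,53) = 64!/(53!×11!) = 743595781824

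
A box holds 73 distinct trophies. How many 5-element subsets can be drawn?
C(73,5) = 73!/(5!×68!) = 15020334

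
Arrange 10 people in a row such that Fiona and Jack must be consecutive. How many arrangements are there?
Treat the 2 as one block: (10-2+1)! × 2! = 362880 × 2 = 725760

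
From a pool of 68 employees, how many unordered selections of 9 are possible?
C(68,9) = 68!/(9!×59!) = 49280065120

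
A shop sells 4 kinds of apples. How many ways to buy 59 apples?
C(59+4-1, 4-1) = C(62, 3) = 37820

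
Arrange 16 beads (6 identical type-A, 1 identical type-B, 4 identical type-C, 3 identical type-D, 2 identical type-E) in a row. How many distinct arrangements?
16! / (6! × 1! × 4! × 3! × 2!) = 100900800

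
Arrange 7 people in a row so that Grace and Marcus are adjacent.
Treat as block: (7-1)! × 2! = 720 × 2 = 1440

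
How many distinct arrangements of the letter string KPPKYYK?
7! / (2! × 3! × 2!) = 210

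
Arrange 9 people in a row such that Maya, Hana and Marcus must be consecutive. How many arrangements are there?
Treat the 3 as one block: (9-3+1)! × 3! = 5040 × 6 = 30240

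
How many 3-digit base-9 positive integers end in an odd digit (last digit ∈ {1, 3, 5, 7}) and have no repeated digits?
Last∈{1,3,5,7}. Last=0: 0. Last nonzero: 4×7×P(7,1) = 196. Total = 196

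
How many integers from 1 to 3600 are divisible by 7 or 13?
⌊3600/7⌋ + ⌊3600/13⌋ - ⌊3600/91⌋ = 514 + 276 - 39 = 751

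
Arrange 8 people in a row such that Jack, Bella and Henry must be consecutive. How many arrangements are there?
Treat the 3 as one block: (8-3+1)! × 3! = 720 × 6 = 4320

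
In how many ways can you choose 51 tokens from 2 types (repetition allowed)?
C(51+2-1, 2-1) = C(52, 1) = 52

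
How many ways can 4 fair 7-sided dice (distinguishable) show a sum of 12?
Coefficient of x^12 in (x + x² + ... + x^7)^4. By inclusion-exclusion on dice exceeding 7: Σ_j (-1)^j C(4,j)·C(12-1-7j, 3) = C(4,0)·C(11,3) - C(4,1)·C(4,3) = 1·165 - 4·4 = 149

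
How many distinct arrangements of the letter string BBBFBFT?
7! / (4! × 2! × 1!) = 105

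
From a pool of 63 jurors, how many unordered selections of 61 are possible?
C(63,61) = 63!/(61!×2!) = 1953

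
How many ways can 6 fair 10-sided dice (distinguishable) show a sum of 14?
Coefficient of x^14 in (x + x² + ... + x^10)^6. By inclusion-exclusion on dice exceeding 10: Σ_j (-1)^j C(6,j)·C(14-1-10j, 5) = C(6,0)·C(13,5) = 1·1287 = 1287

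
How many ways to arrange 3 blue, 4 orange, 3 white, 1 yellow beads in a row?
11! / (3! × 4! × 3! × 1!) = 46200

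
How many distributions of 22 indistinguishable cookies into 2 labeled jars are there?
C(22+2-1, 2-1) = C(23, 1) = 23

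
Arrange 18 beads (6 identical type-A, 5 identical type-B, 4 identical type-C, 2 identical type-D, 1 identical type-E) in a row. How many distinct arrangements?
18! / (6! × 5! × 4! × 2! × 1!) = 1543782240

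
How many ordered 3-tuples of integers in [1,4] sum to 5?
Coefficient of x^5 in (x + x² + ... + x^4)^3. By inclusion-exclusion on dice exceeding 4: Σ_j (-1)^j C(3,j)·C(5-1-4j, 2) = C(3,0)·C(4,2) = 1·6 = 6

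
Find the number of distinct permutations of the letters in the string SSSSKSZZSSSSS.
13! / (1! × 2! × 10!) = 858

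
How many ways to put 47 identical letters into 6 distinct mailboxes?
C(47+6-1, 6-1) = C(52, 5) = 2598960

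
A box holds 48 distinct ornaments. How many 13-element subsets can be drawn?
C(48,13) = 48!/(13!×35!) = 192928249296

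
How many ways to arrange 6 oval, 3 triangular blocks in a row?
9! / (6! × 3!) = 84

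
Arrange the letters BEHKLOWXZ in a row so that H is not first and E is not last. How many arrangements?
By inclusion-exclusion: 9! - 2×(9-1)! + (9-2)! = 362880 - 80640 + 5040 = 287280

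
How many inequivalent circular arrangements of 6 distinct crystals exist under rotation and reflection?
(6-1)!/2 = 120/2 = 60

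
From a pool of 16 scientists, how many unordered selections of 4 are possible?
C(16,4) = 16!/(4!×12!) = 1820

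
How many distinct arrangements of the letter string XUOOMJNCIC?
10! / (1! × 1! × 1! × 1! × 1! × 2! × 2! × 1!) = 907200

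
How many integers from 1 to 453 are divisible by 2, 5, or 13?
⌊453/2⌋+⌊453/5⌋+⌊453/13⌋ - ⌊453/10⌋-⌊453/26⌋-⌊453/65⌋ + ⌊453/130⌋ = 226+90+34 - 45-17-6 + 3 = 285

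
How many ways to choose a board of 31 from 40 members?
C(40,31) = 40!/(31!×9!) = 273438880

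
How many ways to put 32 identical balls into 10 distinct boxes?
C(32+10-1, 10-1) = C(41, 9) = 350343565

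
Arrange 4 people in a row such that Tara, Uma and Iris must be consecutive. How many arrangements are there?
Treat the 3 as one block: (4-3+1)! × 3! = 2 × 6 = 12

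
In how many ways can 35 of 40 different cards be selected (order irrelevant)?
C(40,35) = 40!/(35!×5!) = 658008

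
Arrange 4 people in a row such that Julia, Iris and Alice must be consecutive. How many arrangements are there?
Treat the 3 as one block: (4-3+1)! × 3! = 2 × 6 = 12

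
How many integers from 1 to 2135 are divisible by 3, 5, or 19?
⌊2135/3⌋+⌊2135/5⌋+⌊2135/19⌋ - ⌊2135/15⌋-⌊2135/57⌋-⌊2135/95⌋ + ⌊2135/285⌋ = 711+427+112 - 142-37-22 + 7 = 1056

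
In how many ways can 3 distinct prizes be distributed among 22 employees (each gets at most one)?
P(22,3) = 22!/(22-3)! = 9240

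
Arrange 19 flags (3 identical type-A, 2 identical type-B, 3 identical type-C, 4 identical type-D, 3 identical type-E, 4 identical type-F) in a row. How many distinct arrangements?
19! / (3! × 2! × 3! × 4! × 3! × 4!) = 488864376000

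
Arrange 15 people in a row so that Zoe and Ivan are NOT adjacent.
Total - adjacent = 15! - (15-1)!×2 = 1307674368000 - 174356582400 = 1133317785600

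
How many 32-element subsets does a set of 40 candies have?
C(40,32) = 40!/(32!×8!) = 76904685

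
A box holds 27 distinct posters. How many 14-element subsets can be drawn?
C(27,14) = 27!/(14!×13!) = 20058300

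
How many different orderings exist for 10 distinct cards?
10! = 3628800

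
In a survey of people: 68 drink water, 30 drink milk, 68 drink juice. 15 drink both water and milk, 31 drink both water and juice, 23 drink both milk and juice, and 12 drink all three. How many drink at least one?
|A∪B∪C| = 68+30+68-15-31-23+12 = 109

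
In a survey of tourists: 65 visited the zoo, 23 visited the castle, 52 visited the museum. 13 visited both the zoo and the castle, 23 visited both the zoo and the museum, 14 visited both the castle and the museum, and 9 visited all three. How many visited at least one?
|A∪B∪C| = 65+23+52-13-23-14+9 = 99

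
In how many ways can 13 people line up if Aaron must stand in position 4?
Fix one position: (13-1)! = 479001600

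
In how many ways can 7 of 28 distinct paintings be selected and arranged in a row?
P(28,7) = 28!/(28-7)! = 5967561600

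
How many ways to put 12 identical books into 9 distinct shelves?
C(12+9-1, 9-1) = C(20, 8) = 125970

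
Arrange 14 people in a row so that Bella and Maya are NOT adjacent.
Total - adjacent = 14! - (14-1)!×2 = 87178291200 - 12454041600 = 74724249600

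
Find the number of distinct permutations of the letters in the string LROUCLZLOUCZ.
12! / (3! × 2! × 2! × 1! × 2! × 2!) = 4989600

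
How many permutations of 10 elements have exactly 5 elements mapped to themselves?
Choose the 5 fixed points C(10,5) = 252, derange the rest: !5 = Σ_{j=0}^{5} (-1)^j·5!/j! = 120 - 120 + 60 - 20 + 5 - 1 = 44. Product = 252 × 44 = 11088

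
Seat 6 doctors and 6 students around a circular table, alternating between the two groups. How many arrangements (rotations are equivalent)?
Fix one of the doctors: (6-1)! ways for the remaining doctors, × 6! ways for the students = 120 × 720 = 86400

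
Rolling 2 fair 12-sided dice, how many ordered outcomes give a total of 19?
Coefficient of x^19 in (x + x² + ... + x^12)^2. By inclusion-exclusion on dice exceeding 12: Σ_j (-1)^j C(2,j)·C(19-1-12j, 1) = C(2,0)·C(18,1) - C(2,1)·C(6,1) = 1·18 - 2·6 = 6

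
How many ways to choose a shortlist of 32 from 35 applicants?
C(35,32) = 35!/(32!×3!) = 6545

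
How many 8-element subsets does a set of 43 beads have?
C(43,8) = 43!/(8!×35!) = 145008513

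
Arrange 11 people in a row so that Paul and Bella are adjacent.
Treat as block: (11-1)! × 2! = 3628800 × 2 = 7257600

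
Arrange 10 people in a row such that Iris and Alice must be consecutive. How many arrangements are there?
Treat the 2 as one block: (10-2+1)! × 2! = 362880 × 2 = 725760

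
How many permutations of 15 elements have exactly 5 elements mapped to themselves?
Choose the 5 fixed points C(15,5) = 3003, derange the rest: !10 = Σ_{j=0}^{10} (-1)^j·10!/j! = 3628800 - 3628800 + 1814400 - 604800 + 151200 - 30240 + 5040 - 720 + 90 - 10 + 1 = 1334961. Product = 3003 × 1334961 = 4008887883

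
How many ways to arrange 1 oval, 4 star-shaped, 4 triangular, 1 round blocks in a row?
10! / (1! × 4! × 4! × 1!) = 6300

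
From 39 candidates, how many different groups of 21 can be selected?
C(39,21) = 39!/(21!×18!) = 62359143990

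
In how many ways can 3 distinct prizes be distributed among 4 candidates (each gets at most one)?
P(4,3) = 4!/(4-3)! = 24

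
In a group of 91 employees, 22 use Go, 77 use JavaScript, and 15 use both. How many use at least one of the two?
|A∪B| = |A| + |B| - |A∩B| = 22 + 77 - 15 = 84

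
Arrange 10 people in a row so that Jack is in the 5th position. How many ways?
Fix one position: (10-1)! = 362880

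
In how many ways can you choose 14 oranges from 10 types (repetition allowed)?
C(14+10-1, 10-1) = C(23, 9) = 817190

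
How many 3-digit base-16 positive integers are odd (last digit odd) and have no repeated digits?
Last∈{1,3,5,7,9,11,13,15}. Last=0: 0. Last nonzero: 8×14×P(14,1) = 1568. Total = 1568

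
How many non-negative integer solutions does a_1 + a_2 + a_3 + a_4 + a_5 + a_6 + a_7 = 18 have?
C(18+7-1, 7-1) = C(24, 6) = 134596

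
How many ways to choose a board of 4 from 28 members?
C(28,4) = 28!/(4!×24!) = 20475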